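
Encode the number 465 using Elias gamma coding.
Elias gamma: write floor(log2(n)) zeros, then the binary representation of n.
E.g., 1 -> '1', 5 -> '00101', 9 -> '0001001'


num_bits = floor(log2(465)) + 1 = 9
leading_zeros = num_bits - 1 = 8
binary(465) = 111010001

Elias gamma(465) = '00000000' + '111010001' = 00000000111010001 (17 bits)


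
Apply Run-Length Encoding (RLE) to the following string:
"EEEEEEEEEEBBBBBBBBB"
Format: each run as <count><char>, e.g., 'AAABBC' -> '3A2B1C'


Scanning runs left to right:
  i=0: run of 'E' x 10 -> '10E'
  i=10: run of 'B' x 9 -> '9B'

RLE = 10E9B


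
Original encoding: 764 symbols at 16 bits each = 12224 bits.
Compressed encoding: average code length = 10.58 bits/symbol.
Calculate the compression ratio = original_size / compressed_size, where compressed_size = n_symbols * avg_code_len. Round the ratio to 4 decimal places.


original_size = n_symbols * orig_bits = 764 * 16 = 12224 bits
compressed_size = n_symbols * avg_code_len = 764 * 10.58 = 8083.12 bits
ratio = original_size / compressed_size = 12224 / 8083.12 = 1.5123

Compression ratio = 1.5123


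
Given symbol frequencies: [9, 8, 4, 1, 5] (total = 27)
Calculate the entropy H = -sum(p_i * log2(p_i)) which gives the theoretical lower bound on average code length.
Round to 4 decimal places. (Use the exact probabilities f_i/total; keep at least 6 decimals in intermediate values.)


Per-symbol terms -p_i * log2(p_i) with p_i = f_i/27:
  p = 9/27 = 0.333333: log2(p) = -1.584963, -p*log2(p) = 0.528321
  p = 8/27 = 0.296296: log2(p) = -1.754888, -p*log2(p) = 0.519967
  p = 4/27 = 0.148148: log2(p) = -2.754888, -p*log2(p) = 0.408131
  p = 1/27 = 0.037037: log2(p) = -4.754888, -p*log2(p) = 0.176107
  p = 5/27 = 0.185185: log2(p) = -2.432959, -p*log2(p) = 0.450548
H = 0.528321 + 0.519967 + 0.408131 + 0.176107 + 0.450548 = 2.083074

H = 2.0831 bits/symbol


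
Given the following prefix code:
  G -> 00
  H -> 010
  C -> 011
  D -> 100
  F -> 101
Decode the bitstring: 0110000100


Decoding step by step:
Bits 011 -> C
Bits 00 -> G
Bits 00 -> G
Bits 100 -> D


Decoded message: CGGD


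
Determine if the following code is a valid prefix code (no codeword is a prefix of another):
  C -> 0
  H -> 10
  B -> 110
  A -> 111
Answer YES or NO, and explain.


Checking each pair (does one codeword prefix another?):
  C='0' vs H='10': no prefix
  C='0' vs B='110': no prefix
  C='0' vs A='111': no prefix
  H='10' vs C='0': no prefix
  H='10' vs B='110': no prefix
  H='10' vs A='111': no prefix
  B='110' vs C='0': no prefix
  B='110' vs H='10': no prefix
  B='110' vs A='111': no prefix
  A='111' vs C='0': no prefix
  A='111' vs H='10': no prefix
  A='111' vs B='110': no prefix
No violation found over all pairs.

YES -- this is a valid prefix code. No codeword is a prefix of any other codeword.


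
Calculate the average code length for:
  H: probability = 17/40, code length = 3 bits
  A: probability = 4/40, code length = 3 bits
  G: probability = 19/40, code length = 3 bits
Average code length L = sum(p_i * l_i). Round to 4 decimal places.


Weighted contributions p_i * l_i:
  H: (17/40) * 3 = 51/40
  A: (4/40) * 3 = 12/40
  G: (19/40) * 3 = 57/40
Sum = (51 + 12 + 57)/40 = 120/40

L = 120/40 = 3.0000 bits/symbol


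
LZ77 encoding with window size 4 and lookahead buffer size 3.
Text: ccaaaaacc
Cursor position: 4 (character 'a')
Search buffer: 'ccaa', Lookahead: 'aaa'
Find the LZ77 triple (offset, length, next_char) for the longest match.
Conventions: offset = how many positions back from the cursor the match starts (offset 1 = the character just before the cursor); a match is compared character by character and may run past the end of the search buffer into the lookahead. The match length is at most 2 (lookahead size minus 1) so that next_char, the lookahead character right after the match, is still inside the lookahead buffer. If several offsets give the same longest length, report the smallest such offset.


Try each offset into the search buffer:
  offset=1 (pos 3, char 'a'): match length 2
  offset=2 (pos 2, char 'a'): match length 2
  offset=3 (pos 1, char 'c'): match length 0
  offset=4 (pos 0, char 'c'): match length 0
Longest match has length 2, found at offsets 1, 2; take the smallest, offset 1.
next_char = character at position 4 + 2 = 6 -> 'a'

Best match: offset=1, length=2 (matching 'aa' starting at position 3)
LZ77 triple: (1, 2, 'a')


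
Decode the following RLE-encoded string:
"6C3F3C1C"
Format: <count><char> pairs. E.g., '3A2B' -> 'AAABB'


Expanding each <count><char> pair:
  6C -> 'CCCCCC'
  3F -> 'FFF'
  3C -> 'CCC'
  1C -> 'C'

Decoded = CCCCCCFFFCCCC


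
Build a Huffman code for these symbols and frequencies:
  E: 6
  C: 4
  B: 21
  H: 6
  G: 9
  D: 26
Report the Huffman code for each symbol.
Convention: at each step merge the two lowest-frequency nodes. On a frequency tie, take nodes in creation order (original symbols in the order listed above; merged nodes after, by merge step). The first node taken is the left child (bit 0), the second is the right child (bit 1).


Huffman tree construction:
Step 1: Merge C(4) + E(6) = 10
Step 2: Merge H(6) + G(9) = 15
Step 3: Merge (C+E)(10) + (H+G)(15) = 25
Step 4: Merge B(21) + ((C+E)+(H+G))(25) = 46
Step 5: Merge D(26) + (B+((C+E)+(H+G)))(46) = 72
Read each symbol's code off the tree from the root (left child = 0, right child = 1).

Codes:
  E: 1101 (length 4)
  C: 1100 (length 4)
  B: 10 (length 2)
  H: 1110 (length 4)
  G: 1111 (length 4)
  D: 0 (length 1)
Average code length: 168/72 = 2.3333 bits/symbol


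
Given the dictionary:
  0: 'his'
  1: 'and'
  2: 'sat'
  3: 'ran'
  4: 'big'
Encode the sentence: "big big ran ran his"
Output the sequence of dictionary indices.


Look up each word in the dictionary:
  'big' -> 4
  'big' -> 4
  'ran' -> 3
  'ran' -> 3
  'his' -> 0

Encoded: [4, 4, 3, 3, 0]


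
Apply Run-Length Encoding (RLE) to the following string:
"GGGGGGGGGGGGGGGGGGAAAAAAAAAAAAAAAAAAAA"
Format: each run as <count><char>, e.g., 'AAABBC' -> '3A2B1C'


Scanning runs left to right:
  i=0: run of 'G' x 18 -> '18G'
  i=18: run of 'A' x 20 -> '20A'

RLE = 18G20A


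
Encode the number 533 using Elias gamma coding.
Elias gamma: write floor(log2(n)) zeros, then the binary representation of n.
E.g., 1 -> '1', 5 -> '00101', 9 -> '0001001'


num_bits = floor(log2(533)) + 1 = 10
leading_zeros = num_bits - 1 = 9
binary(533) = 1000010101

Elias gamma(533) = '000000000' + '1000010101' = 0000000001000010101 (19 bits)


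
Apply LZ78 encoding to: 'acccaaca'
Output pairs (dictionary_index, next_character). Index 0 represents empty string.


LZ78 encoding steps:
Dictionary: {0: ''}
Step 1: w='' (idx 0), next='a' -> output (0, 'a'), add 'a' as idx 1
Step 2: w='' (idx 0), next='c' -> output (0, 'c'), add 'c' as idx 2
Step 3: w='c' (idx 2), next='c' -> output (2, 'c'), add 'cc' as idx 3
Step 4: w='a' (idx 1), next='a' -> output (1, 'a'), add 'aa' as idx 4
Step 5: w='c' (idx 2), next='a' -> output (2, 'a'), add 'ca' as idx 5


Encoded: [(0, 'a'), (0, 'c'), (2, 'c'), (1, 'a'), (2, 'a')]


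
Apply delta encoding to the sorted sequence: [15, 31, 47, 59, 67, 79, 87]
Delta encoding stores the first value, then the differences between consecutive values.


First value: 15
Deltas:
  31 - 15 = 16
  47 - 31 = 16
  59 - 47 = 12
  67 - 59 = 8
  79 - 67 = 12
  87 - 79 = 8


Delta encoded: [15, 16, 16, 12, 8, 12, 8]


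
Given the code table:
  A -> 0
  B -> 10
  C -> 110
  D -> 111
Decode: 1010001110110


Decoding:
10 -> B
10 -> B
0 -> A
0 -> A
111 -> D
0 -> A
110 -> C


Result: BBAADAC


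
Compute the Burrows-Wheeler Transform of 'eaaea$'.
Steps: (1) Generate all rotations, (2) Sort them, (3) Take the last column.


Rotations (sorted):
  0: $eaaea -> last char: a
  1: a$eaae -> last char: e
  2: aaea$e -> last char: e
  3: aea$ea -> last char: a
  4: ea$eaa -> last char: a
  5: eaaea$ -> last char: $


BWT = aeeaa$


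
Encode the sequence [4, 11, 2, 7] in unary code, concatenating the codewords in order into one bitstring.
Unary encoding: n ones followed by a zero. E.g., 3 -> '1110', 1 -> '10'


Encode each number as n ones followed by a terminating 0:
  4 -> 11110 (5 bits)
  11 -> 111111111110 (12 bits)
  2 -> 110 (3 bits)
  7 -> 11111110 (8 bits)
Total length = 5 + 12 + 3 + 8 = 28 bits.

Unary([4, 11, 2, 7]) = 1111011111111111011011111110 (28 bits)


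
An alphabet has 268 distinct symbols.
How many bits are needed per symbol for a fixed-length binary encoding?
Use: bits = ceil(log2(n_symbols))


log2(268) = 8.0661
Bracket: 2^8 = 256 < 268 <= 2^9 = 512
So ceil(log2(268)) = 9

bits = ceil(log2(268)) = ceil(8.0661) = 9 bits


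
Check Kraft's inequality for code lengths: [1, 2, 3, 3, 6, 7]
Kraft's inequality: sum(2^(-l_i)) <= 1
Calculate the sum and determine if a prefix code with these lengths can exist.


Sum = 2^(-1) + 2^(-2) + 2^(-3) + 2^(-3) + 2^(-6) + 2^(-7)
    = 0.5 + 0.25 + 0.125 + 0.125 + 0.015625 + 0.0078125
    = 131/128 = 1.0234375
Since 1.0234375 > 1, Kraft's inequality is NOT satisfied.
A prefix code with these lengths CANNOT exist.

Kraft sum = 1.0234375. Not satisfied.


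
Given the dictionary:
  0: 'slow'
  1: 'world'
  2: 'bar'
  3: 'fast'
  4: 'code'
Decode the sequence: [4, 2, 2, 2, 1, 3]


Look up each index in the dictionary:
  4 -> 'code'
  2 -> 'bar'
  2 -> 'bar'
  2 -> 'bar'
  1 -> 'world'
  3 -> 'fast'

Decoded: "code bar bar bar world fast"


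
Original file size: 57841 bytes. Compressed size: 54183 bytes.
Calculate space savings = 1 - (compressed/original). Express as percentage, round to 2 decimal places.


ratio = compressed/original = 54183/57841 = 0.936758
savings = 1 - ratio = 1 - 0.936758 = 0.063242
as a percentage: 0.063242 * 100 = 6.32%

Space savings = 1 - 54183/57841 = 6.32%


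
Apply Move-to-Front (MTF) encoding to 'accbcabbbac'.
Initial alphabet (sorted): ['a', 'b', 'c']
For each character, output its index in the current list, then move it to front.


MTF encoding:
'a': index 0 in ['a', 'b', 'c'] -> ['a', 'b', 'c']
'c': index 2 in ['a', 'b', 'c'] -> ['c', 'a', 'b']
'c': index 0 in ['c', 'a', 'b'] -> ['c', 'a', 'b']
'b': index 2 in ['c', 'a', 'b'] -> ['b', 'c', 'a']
'c': index 1 in ['b', 'c', 'a'] -> ['c', 'b', 'a']
'a': index 2 in ['c', 'b', 'a'] -> ['a', 'c', 'b']
'b': index 2 in ['a', 'c', 'b'] -> ['b', 'a', 'c']
'b': index 0 in ['b', 'a', 'c'] -> ['b', 'a', 'c']
'b': index 0 in ['b', 'a', 'c'] -> ['b', 'a', 'c']
'a': index 1 in ['b', 'a', 'c'] -> ['a', 'b', 'c']
'c': index 2 in ['a', 'b', 'c'] -> ['c', 'a', 'b']


Output: [0, 2, 0, 2, 1, 2, 2, 0, 0, 1, 2]


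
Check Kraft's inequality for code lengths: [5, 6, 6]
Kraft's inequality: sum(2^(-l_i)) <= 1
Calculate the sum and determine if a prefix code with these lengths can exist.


Sum = 2^(-5) + 2^(-6) + 2^(-6)
    = 0.03125 + 0.015625 + 0.015625
    = 4/64 = 0.0625
Since 0.0625 <= 1, Kraft's inequality IS satisfied.
A prefix code with these lengths CAN exist.

Kraft sum = 0.0625. Satisfied.


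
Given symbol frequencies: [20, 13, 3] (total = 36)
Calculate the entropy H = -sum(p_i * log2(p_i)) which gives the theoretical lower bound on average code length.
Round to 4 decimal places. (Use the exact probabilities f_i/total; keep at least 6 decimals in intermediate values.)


Per-symbol terms -p_i * log2(p_i) with p_i = f_i/36:
  p = 20/36 = 0.555556: log2(p) = -0.847997, -p*log2(p) = 0.471109
  p = 13/36 = 0.361111: log2(p) = -1.469485, -p*log2(p) = 0.530647
  p = 3/36 = 0.083333: log2(p) = -3.584963, -p*log2(p) = 0.298747
H = 0.471109 + 0.530647 + 0.298747 = 1.300503

H = 1.3005 bits/symbol


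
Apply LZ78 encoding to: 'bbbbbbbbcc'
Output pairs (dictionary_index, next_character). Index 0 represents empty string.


LZ78 encoding steps:
Dictionary: {0: ''}
Step 1: w='' (idx 0), next='b' -> output (0, 'b'), add 'b' as idx 1
Step 2: w='b' (idx 1), next='b' -> output (1, 'b'), add 'bb' as idx 2
Step 3: w='bb' (idx 2), next='b' -> output (2, 'b'), add 'bbb' as idx 3
Step 4: w='bb' (idx 2), next='c' -> output (2, 'c'), add 'bbc' as idx 4
Step 5: w='' (idx 0), next='c' -> output (0, 'c'), add 'c' as idx 5


Encoded: [(0, 'b'), (1, 'b'), (2, 'b'), (2, 'c'), (0, 'c')]


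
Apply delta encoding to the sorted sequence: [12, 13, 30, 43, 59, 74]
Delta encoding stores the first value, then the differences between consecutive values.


First value: 12
Deltas:
  13 - 12 = 1
  30 - 13 = 17
  43 - 30 = 13
  59 - 43 = 16
  74 - 59 = 15


Delta encoded: [12, 1, 17, 13, 16, 15]


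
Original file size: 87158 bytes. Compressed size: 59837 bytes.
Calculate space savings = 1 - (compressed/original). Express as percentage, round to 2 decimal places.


ratio = compressed/original = 59837/87158 = 0.686535
savings = 1 - ratio = 1 - 0.686535 = 0.313465
as a percentage: 0.313465 * 100 = 31.35%

Space savings = 1 - 59837/87158 = 31.35%


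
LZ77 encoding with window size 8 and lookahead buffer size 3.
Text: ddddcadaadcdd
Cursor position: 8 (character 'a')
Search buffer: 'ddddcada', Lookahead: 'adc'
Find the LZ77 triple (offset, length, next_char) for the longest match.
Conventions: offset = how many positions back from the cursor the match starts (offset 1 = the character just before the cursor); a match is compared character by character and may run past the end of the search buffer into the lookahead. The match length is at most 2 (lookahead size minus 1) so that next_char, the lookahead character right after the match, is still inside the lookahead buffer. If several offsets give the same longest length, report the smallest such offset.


Try each offset into the search buffer:
  offset=1 (pos 7, char 'a'): match length 1
  offset=2 (pos 6, char 'd'): match length 0
  offset=3 (pos 5, char 'a'): match length 2
  offset=4 (pos 4, char 'c'): match length 0
  offset=5 (pos 3, char 'd'): match length 0
  offset=6 (pos 2, char 'd'): match length 0
  offset=7 (pos 1, char 'd'): match length 0
  offset=8 (pos 0, char 'd'): match length 0
Longest match has length 2 at offset 3.
next_char = character at position 8 + 2 = 10 -> 'c'

Best match: offset=3, length=2 (matching 'ad' starting at position 5)
LZ77 triple: (3, 2, 'c')


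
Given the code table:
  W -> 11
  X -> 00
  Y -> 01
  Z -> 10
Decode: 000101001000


Decoding:
00 -> X
01 -> Y
01 -> Y
00 -> X
10 -> Z
00 -> X


Result: XYYXZX


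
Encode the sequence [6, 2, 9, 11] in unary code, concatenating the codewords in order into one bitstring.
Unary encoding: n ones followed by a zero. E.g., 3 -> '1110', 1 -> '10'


Encode each number as n ones followed by a terminating 0:
  6 -> 1111110 (7 bits)
  2 -> 110 (3 bits)
  9 -> 1111111110 (10 bits)
  11 -> 111111111110 (12 bits)
Total length = 7 + 3 + 10 + 12 = 32 bits.

Unary([6, 2, 9, 11]) = 11111101101111111110111111111110 (32 bits)


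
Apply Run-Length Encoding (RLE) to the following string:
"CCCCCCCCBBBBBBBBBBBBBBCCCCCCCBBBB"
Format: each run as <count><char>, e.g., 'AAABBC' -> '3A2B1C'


Scanning runs left to right:
  i=0: run of 'C' x 8 -> '8C'
  i=8: run of 'B' x 14 -> '14B'
  i=22: run of 'C' x 7 -> '7C'
  i=29: run of 'B' x 4 -> '4B'

RLE = 8C14B7C4B


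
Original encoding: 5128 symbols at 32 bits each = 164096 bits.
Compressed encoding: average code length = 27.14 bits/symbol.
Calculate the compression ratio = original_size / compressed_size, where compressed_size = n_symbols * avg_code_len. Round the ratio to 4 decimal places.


original_size = n_symbols * orig_bits = 5128 * 32 = 164096 bits
compressed_size = n_symbols * avg_code_len = 5128 * 27.14 = 139173.92 bits
ratio = original_size / compressed_size = 164096 / 139173.92 = 1.1791

Compression ratio = 1.1791


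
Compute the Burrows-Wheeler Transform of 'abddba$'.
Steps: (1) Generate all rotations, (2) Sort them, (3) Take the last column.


Rotations (sorted):
  0: $abddba -> last char: a
  1: a$abddb -> last char: b
  2: abddba$ -> last char: $
  3: ba$abdd -> last char: d
  4: bddba$a -> last char: a
  5: dba$abd -> last char: d
  6: ddba$ab -> last char: b


BWT = ab$dadb


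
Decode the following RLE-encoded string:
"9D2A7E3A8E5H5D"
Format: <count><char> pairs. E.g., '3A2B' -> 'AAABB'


Expanding each <count><char> pair:
  9D -> 'DDDDDDDDD'
  2A -> 'AA'
  7E -> 'EEEEEEE'
  3A -> 'AAA'
  8E -> 'EEEEEEEE'
  5H -> 'HHHHH'
  5D -> 'DDDDD'

Decoded = DDDDDDDDDAAEEEEEEEAAAEEEEEEEEHHHHHDDDDD


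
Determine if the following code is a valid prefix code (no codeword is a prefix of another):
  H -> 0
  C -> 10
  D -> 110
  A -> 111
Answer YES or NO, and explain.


Checking each pair (does one codeword prefix another?):
  H='0' vs C='10': no prefix
  H='0' vs D='110': no prefix
  H='0' vs A='111': no prefix
  C='10' vs H='0': no prefix
  C='10' vs D='110': no prefix
  C='10' vs A='111': no prefix
  D='110' vs H='0': no prefix
  D='110' vs C='10': no prefix
  D='110' vs A='111': no prefix
  A='111' vs H='0': no prefix
  A='111' vs C='10': no prefix
  A='111' vs D='110': no prefix
No violation found over all pairs.

YES -- this is a valid prefix code. No codeword is a prefix of any other codeword.


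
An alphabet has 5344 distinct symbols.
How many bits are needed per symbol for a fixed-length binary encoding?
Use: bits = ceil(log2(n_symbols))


log2(5344) = 12.3837
Bracket: 2^12 = 4096 < 5344 <= 2^13 = 8192
So ceil(log2(5344)) = 13

bits = ceil(log2(5344)) = ceil(12.3837) = 13 bits


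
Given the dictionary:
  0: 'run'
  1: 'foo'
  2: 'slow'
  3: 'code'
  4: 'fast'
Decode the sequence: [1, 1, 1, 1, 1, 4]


Look up each index in the dictionary:
  1 -> 'foo'
  1 -> 'foo'
  1 -> 'foo'
  1 -> 'foo'
  1 -> 'foo'
  4 -> 'fast'

Decoded: "foo foo foo foo foo fast"


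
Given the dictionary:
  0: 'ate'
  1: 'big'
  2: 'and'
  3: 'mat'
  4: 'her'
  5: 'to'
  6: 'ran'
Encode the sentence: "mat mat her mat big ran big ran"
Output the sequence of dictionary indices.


Look up each word in the dictionary:
  'mat' -> 3
  'mat' -> 3
  'her' -> 4
  'mat' -> 3
  'big' -> 1
  'ran' -> 6
  'big' -> 1
  'ran' -> 6

Encoded: [3, 3, 4, 3, 1, 6, 1, 6]


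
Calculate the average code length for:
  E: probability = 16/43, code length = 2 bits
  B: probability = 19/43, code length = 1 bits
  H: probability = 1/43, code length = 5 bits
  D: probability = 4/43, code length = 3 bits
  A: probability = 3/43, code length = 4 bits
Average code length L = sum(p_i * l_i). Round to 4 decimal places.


Weighted contributions p_i * l_i:
  E: (16/43) * 2 = 32/43
  B: (19/43) * 1 = 19/43
  H: (1/43) * 5 = 5/43
  D: (4/43) * 3 = 12/43
  A: (3/43) * 4 = 12/43
Sum = (32 + 19 + 5 + 12 + 12)/43 = 80/43

L = 80/43 = 1.8605 bits/symbol


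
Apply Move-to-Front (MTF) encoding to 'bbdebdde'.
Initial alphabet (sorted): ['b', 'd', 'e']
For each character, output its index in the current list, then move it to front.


MTF encoding:
'b': index 0 in ['b', 'd', 'e'] -> ['b', 'd', 'e']
'b': index 0 in ['b', 'd', 'e'] -> ['b', 'd', 'e']
'd': index 1 in ['b', 'd', 'e'] -> ['d', 'b', 'e']
'e': index 2 in ['d', 'b', 'e'] -> ['e', 'd', 'b']
'b': index 2 in ['e', 'd', 'b'] -> ['b', 'e', 'd']
'd': index 2 in ['b', 'e', 'd'] -> ['d', 'b', 'e']
'd': index 0 in ['d', 'b', 'e'] -> ['d', 'b', 'e']
'e': index 2 in ['d', 'b', 'e'] -> ['e', 'd', 'b']


Output: [0, 0, 1, 2, 2, 2, 0, 2]


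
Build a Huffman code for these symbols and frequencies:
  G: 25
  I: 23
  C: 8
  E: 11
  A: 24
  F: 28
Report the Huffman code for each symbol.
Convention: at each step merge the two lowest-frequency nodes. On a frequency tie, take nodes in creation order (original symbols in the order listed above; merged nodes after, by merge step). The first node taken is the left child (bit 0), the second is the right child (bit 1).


Huffman tree construction:
Step 1: Merge C(8) + E(11) = 19
Step 2: Merge (C+E)(19) + I(23) = 42
Step 3: Merge A(24) + G(25) = 49
Step 4: Merge F(28) + ((C+E)+I)(42) = 70
Step 5: Merge (A+G)(49) + (F+((C+E)+I))(70) = 119
Read each symbol's code off the tree from the root (left child = 0, right child = 1).

Codes:
  G: 01 (length 2)
  I: 111 (length 3)
  C: 1100 (length 4)
  E: 1101 (length 4)
  A: 00 (length 2)
  F: 10 (length 2)
Average code length: 299/119 = 2.5126 bits/symbol


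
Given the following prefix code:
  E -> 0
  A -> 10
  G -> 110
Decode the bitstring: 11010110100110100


Decoding step by step:
Bits 110 -> G
Bits 10 -> A
Bits 110 -> G
Bits 10 -> A
Bits 0 -> E
Bits 110 -> G
Bits 10 -> A
Bits 0 -> E


Decoded message: GAGAEGAE


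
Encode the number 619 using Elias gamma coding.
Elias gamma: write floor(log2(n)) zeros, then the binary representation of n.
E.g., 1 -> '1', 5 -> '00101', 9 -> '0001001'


num_bits = floor(log2(619)) + 1 = 10
leading_zeros = num_bits - 1 = 9
binary(619) = 1001101011

Elias gamma(619) = '000000000' + '1001101011' = 0000000001001101011 (19 bits)


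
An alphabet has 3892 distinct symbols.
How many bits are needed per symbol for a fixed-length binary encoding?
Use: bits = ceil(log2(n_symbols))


log2(3892) = 11.9263
Bracket: 2^11 = 2048 < 3892 <= 2^12 = 4096
So ceil(log2(3892)) = 12

bits = ceil(log2(3892)) = ceil(11.9263) = 12 bits


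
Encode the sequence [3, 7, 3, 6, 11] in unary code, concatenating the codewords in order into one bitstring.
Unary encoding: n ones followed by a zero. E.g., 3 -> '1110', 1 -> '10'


Encode each number as n ones followed by a terminating 0:
  3 -> 1110 (4 bits)
  7 -> 11111110 (8 bits)
  3 -> 1110 (4 bits)
  6 -> 1111110 (7 bits)
  11 -> 111111111110 (12 bits)
Total length = 4 + 8 + 4 + 7 + 12 = 35 bits.

Unary([3, 7, 3, 6, 11]) = 11101111111011101111110111111111110 (35 bits)


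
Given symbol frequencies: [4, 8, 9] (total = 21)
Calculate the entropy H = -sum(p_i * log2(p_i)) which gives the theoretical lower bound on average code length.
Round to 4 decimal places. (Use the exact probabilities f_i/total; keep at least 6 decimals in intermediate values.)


Per-symbol terms -p_i * log2(p_i) with p_i = f_i/21:
  p = 4/21 = 0.190476: log2(p) = -2.392317, -p*log2(p) = 0.455680
  p = 8/21 = 0.380952: log2(p) = -1.392317, -p*log2(p) = 0.530407
  p = 9/21 = 0.428571: log2(p) = -1.222392, -p*log2(p) = 0.523882
H = 0.455680 + 0.530407 + 0.523882 = 1.509969

H = 1.51 bits/symbol


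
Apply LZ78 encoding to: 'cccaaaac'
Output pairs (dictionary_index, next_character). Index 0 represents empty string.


LZ78 encoding steps:
Dictionary: {0: ''}
Step 1: w='' (idx 0), next='c' -> output (0, 'c'), add 'c' as idx 1
Step 2: w='c' (idx 1), next='c' -> output (1, 'c'), add 'cc' as idx 2
Step 3: w='' (idx 0), next='a' -> output (0, 'a'), add 'a' as idx 3
Step 4: w='a' (idx 3), next='a' -> output (3, 'a'), add 'aa' as idx 4
Step 5: w='a' (idx 3), next='c' -> output (3, 'c'), add 'ac' as idx 5


Encoded: [(0, 'c'), (1, 'c'), (0, 'a'), (3, 'a'), (3, 'c')]


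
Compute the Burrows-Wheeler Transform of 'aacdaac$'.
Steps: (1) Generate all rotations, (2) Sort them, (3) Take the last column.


Rotations (sorted):
  0: $aacdaac -> last char: c
  1: aac$aacd -> last char: d
  2: aacdaac$ -> last char: $
  3: ac$aacda -> last char: a
  4: acdaac$a -> last char: a
  5: c$aacdaa -> last char: a
  6: cdaac$aa -> last char: a
  7: daac$aac -> last char: c


BWT = cd$aaaac


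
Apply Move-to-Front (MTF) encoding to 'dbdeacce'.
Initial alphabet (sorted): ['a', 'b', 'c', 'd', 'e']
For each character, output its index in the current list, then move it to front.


MTF encoding:
'd': index 3 in ['a', 'b', 'c', 'd', 'e'] -> ['d', 'a', 'b', 'c', 'e']
'b': index 2 in ['d', 'a', 'b', 'c', 'e'] -> ['b', 'd', 'a', 'c', 'e']
'd': index 1 in ['b', 'd', 'a', 'c', 'e'] -> ['d', 'b', 'a', 'c', 'e']
'e': index 4 in ['d', 'b', 'a', 'c', 'e'] -> ['e', 'd', 'b', 'a', 'c']
'a': index 3 in ['e', 'd', 'b', 'a', 'c'] -> ['a', 'e', 'd', 'b', 'c']
'c': index 4 in ['a', 'e', 'd', 'b', 'c'] -> ['c', 'a', 'e', 'd', 'b']
'c': index 0 in ['c', 'a', 'e', 'd', 'b'] -> ['c', 'a', 'e', 'd', 'b']
'e': index 2 in ['c', 'a', 'e', 'd', 'b'] -> ['e', 'c', 'a', 'd', 'b']


Output: [3, 2, 1, 4, 3, 4, 0, 2]


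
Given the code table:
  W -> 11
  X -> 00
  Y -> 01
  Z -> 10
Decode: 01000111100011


Decoding:
01 -> Y
00 -> X
01 -> Y
11 -> W
10 -> Z
00 -> X
11 -> W


Result: YXYWZXW


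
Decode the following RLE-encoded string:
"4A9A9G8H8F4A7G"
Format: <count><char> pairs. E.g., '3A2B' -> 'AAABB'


Expanding each <count><char> pair:
  4A -> 'AAAA'
  9A -> 'AAAAAAAAA'
  9G -> 'GGGGGGGGG'
  8H -> 'HHHHHHHH'
  8F -> 'FFFFFFFF'
  4A -> 'AAAA'
  7G -> 'GGGGGGG'

Decoded = AAAAAAAAAAAAAGGGGGGGGGHHHHHHHHFFFFFFFFAAAAGGGGGGG


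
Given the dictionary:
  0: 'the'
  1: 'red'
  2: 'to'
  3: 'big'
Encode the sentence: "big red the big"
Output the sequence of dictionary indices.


Look up each word in the dictionary:
  'big' -> 3
  'red' -> 1
  'the' -> 0
  'big' -> 3

Encoded: [3, 1, 0, 3]


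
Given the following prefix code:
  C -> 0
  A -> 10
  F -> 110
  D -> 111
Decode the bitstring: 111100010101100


Decoding step by step:
Bits 111 -> D
Bits 10 -> A
Bits 0 -> C
Bits 0 -> C
Bits 10 -> A
Bits 10 -> A
Bits 110 -> F
Bits 0 -> C


Decoded message: DACCAAFC


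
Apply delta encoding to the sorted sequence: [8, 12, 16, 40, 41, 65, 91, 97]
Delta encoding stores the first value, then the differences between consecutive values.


First value: 8
Deltas:
  12 - 8 = 4
  16 - 12 = 4
  40 - 16 = 24
  41 - 40 = 1
  65 - 41 = 24
  91 - 65 = 26
  97 - 91 = 6


Delta encoded: [8, 4, 4, 24, 1, 24, 26, 6]


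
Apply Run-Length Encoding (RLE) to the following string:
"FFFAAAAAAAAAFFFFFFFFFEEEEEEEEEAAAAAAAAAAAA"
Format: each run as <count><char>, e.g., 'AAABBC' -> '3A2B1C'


Scanning runs left to right:
  i=0: run of 'F' x 3 -> '3F'
  i=3: run of 'A' x 9 -> '9A'
  i=12: run of 'F' x 9 -> '9F'
  i=21: run of 'E' x 9 -> '9E'
  i=30: run of 'A' x 12 -> '12A'

RLE = 3F9A9F9E12A


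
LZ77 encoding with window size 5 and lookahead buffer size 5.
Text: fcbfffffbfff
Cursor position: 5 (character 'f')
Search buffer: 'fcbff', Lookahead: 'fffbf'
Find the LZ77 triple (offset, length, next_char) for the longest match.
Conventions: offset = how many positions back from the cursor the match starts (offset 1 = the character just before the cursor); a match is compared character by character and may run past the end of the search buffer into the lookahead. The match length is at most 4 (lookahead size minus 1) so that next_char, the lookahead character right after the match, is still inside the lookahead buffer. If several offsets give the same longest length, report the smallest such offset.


Try each offset into the search buffer:
  offset=1 (pos 4, char 'f'): match length 3
  offset=2 (pos 3, char 'f'): match length 3
  offset=3 (pos 2, char 'b'): match length 0
  offset=4 (pos 1, char 'c'): match length 0
  offset=5 (pos 0, char 'f'): match length 1
Longest match has length 3, found at offsets 1, 2; take the smallest, offset 1.
next_char = character at position 5 + 3 = 8 -> 'b'

Best match: offset=1, length=3 (matching 'fff' starting at position 4)
LZ77 triple: (1, 3, 'b')


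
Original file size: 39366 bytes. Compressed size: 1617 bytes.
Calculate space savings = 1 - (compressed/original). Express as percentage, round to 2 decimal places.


ratio = compressed/original = 1617/39366 = 0.041076
savings = 1 - ratio = 1 - 0.041076 = 0.958924
as a percentage: 0.958924 * 100 = 95.89%

Space savings = 1 - 1617/39366 = 95.89%


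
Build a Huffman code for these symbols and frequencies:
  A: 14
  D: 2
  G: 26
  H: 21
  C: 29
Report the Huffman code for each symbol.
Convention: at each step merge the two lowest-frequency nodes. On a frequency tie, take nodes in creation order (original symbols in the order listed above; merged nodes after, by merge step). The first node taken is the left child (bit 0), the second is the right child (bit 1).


Huffman tree construction:
Step 1: Merge D(2) + A(14) = 16
Step 2: Merge (D+A)(16) + H(21) = 37
Step 3: Merge G(26) + C(29) = 55
Step 4: Merge ((D+A)+H)(37) + (G+C)(55) = 92
Read each symbol's code off the tree from the root (left child = 0, right child = 1).

Codes:
  A: 001 (length 3)
  D: 000 (length 3)
  G: 10 (length 2)
  H: 01 (length 2)
  C: 11 (length 2)
Average code length: 200/92 = 2.1739 bits/symbol


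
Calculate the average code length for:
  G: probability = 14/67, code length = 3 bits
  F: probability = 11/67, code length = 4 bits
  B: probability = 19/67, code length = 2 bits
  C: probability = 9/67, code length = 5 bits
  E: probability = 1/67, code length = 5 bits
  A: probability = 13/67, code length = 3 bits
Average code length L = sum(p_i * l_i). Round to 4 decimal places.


Weighted contributions p_i * l_i:
  G: (14/67) * 3 = 42/67
  F: (11/67) * 4 = 44/67
  B: (19/67) * 2 = 38/67
  C: (9/67) * 5 = 45/67
  E: (1/67) * 5 = 5/67
  A: (13/67) * 3 = 39/67
Sum = (42 + 44 + 38 + 45 + 5 + 39)/67 = 213/67

L = 213/67 = 3.1791 bits/symbol


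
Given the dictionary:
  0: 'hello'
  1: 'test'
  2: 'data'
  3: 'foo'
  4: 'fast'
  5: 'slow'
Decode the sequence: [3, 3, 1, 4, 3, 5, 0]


Look up each index in the dictionary:
  3 -> 'foo'
  3 -> 'foo'
  1 -> 'test'
  4 -> 'fast'
  3 -> 'foo'
  5 -> 'slow'
  0 -> 'hello'

Decoded: "foo foo test fast foo slow hello"


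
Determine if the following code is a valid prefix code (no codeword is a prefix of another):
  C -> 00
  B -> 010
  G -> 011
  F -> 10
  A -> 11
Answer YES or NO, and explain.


Checking each pair (does one codeword prefix another?):
  C='00' vs B='010': no prefix
  C='00' vs G='011': no prefix
  C='00' vs F='10': no prefix
  C='00' vs A='11': no prefix
  B='010' vs C='00': no prefix
  B='010' vs G='011': no prefix
  B='010' vs F='10': no prefix
  B='010' vs A='11': no prefix
  G='011' vs C='00': no prefix
  G='011' vs B='010': no prefix
  G='011' vs F='10': no prefix
  G='011' vs A='11': no prefix
  F='10' vs C='00': no prefix
  F='10' vs B='010': no prefix
  F='10' vs G='011': no prefix
  F='10' vs A='11': no prefix
  A='11' vs C='00': no prefix
  A='11' vs B='010': no prefix
  A='11' vs G='011': no prefix
  A='11' vs F='10': no prefix
No violation found over all pairs.

YES -- this is a valid prefix code. No codeword is a prefix of any other codeword.


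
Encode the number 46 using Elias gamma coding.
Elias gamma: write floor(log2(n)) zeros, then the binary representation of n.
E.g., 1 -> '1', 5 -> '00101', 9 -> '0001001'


num_bits = floor(log2(46)) + 1 = 6
leading_zeros = num_bits - 1 = 5
binary(46) = 101110

Elias gamma(46) = '00000' + '101110' = 00000101110 (11 bits)


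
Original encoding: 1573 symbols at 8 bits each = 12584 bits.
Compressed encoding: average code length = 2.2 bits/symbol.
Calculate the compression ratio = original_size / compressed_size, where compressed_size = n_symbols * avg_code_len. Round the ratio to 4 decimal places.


original_size = n_symbols * orig_bits = 1573 * 8 = 12584 bits
compressed_size = n_symbols * avg_code_len = 1573 * 2.2 = 3460.6 bits
ratio = original_size / compressed_size = 12584 / 3460.6 = 3.6364

Compression ratio = 3.6364


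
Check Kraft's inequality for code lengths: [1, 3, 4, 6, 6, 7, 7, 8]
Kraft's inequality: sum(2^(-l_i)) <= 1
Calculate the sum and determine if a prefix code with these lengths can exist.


Sum = 2^(-1) + 2^(-3) + 2^(-4) + 2^(-6) + 2^(-6) + 2^(-7) + 2^(-7) + 2^(-8)
    = 0.5 + 0.125 + 0.0625 + 0.015625 + 0.015625 + 0.0078125 + 0.0078125 + 0.00390625
    = 189/256 = 0.73828125
Since 0.73828125 <= 1, Kraft's inequality IS satisfied.
A prefix code with these lengths CAN exist.

Kraft sum = 0.73828125. Satisfied.


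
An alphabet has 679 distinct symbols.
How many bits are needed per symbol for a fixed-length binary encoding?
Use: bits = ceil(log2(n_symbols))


log2(679) = 9.4073
Bracket: 2^9 = 512 < 679 <= 2^10 = 1024
So ceil(log2(679)) = 10

bits = ceil(log2(679)) = ceil(9.4073) = 10 bits


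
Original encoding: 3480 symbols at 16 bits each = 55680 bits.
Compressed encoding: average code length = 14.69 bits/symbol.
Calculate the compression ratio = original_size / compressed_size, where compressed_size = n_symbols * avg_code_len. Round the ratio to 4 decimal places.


original_size = n_symbols * orig_bits = 3480 * 16 = 55680 bits
compressed_size = n_symbols * avg_code_len = 3480 * 14.69 = 51121.2 bits
ratio = original_size / compressed_size = 55680 / 51121.2 = 1.0892

Compression ratio = 1.0892


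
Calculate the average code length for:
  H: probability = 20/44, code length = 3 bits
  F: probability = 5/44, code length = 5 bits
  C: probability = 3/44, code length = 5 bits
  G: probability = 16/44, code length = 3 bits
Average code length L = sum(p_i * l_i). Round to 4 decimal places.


Weighted contributions p_i * l_i:
  H: (20/44) * 3 = 60/44
  F: (5/44) * 5 = 25/44
  C: (3/44) * 5 = 15/44
  G: (16/44) * 3 = 48/44
Sum = (60 + 25 + 15 + 48)/44 = 148/44

L = 148/44 = 3.3636 bits/symbol


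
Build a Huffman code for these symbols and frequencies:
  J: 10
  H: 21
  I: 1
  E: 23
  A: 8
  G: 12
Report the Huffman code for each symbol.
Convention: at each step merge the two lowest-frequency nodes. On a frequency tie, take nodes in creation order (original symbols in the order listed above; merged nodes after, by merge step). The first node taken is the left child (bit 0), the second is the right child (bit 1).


Huffman tree construction:
Step 1: Merge I(1) + A(8) = 9
Step 2: Merge (I+A)(9) + J(10) = 19
Step 3: Merge G(12) + ((I+A)+J)(19) = 31
Step 4: Merge H(21) + E(23) = 44
Step 5: Merge (G+((I+A)+J))(31) + (H+E)(44) = 75
Read each symbol's code off the tree from the root (left child = 0, right child = 1).

Codes:
  J: 011 (length 3)
  H: 10 (length 2)
  I: 0100 (length 4)
  E: 11 (length 2)
  A: 0101 (length 4)
  G: 00 (length 2)
Average code length: 178/75 = 2.3733 bits/symbol


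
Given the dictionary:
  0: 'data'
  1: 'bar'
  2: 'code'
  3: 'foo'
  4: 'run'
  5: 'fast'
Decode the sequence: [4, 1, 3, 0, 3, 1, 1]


Look up each index in the dictionary:
  4 -> 'run'
  1 -> 'bar'
  3 -> 'foo'
  0 -> 'data'
  3 -> 'foo'
  1 -> 'bar'
  1 -> 'bar'

Decoded: "run bar foo data foo bar bar"


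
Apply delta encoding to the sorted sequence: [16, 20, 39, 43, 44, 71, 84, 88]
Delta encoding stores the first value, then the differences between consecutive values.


First value: 16
Deltas:
  20 - 16 = 4
  39 - 20 = 19
  43 - 39 = 4
  44 - 43 = 1
  71 - 44 = 27
  84 - 71 = 13
  88 - 84 = 4


Delta encoded: [16, 4, 19, 4, 1, 27, 13, 4]


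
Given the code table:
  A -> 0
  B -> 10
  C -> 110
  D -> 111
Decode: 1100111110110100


Decoding:
110 -> C
0 -> A
111 -> D
110 -> C
110 -> C
10 -> B
0 -> A


Result: CADCCBA


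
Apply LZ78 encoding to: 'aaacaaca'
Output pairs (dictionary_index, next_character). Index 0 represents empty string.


LZ78 encoding steps:
Dictionary: {0: ''}
Step 1: w='' (idx 0), next='a' -> output (0, 'a'), add 'a' as idx 1
Step 2: w='a' (idx 1), next='a' -> output (1, 'a'), add 'aa' as idx 2
Step 3: w='' (idx 0), next='c' -> output (0, 'c'), add 'c' as idx 3
Step 4: w='aa' (idx 2), next='c' -> output (2, 'c'), add 'aac' as idx 4
Step 5: w='a' (idx 1), end of input -> output (1, '')


Encoded: [(0, 'a'), (1, 'a'), (0, 'c'), (2, 'c'), (1, '')]


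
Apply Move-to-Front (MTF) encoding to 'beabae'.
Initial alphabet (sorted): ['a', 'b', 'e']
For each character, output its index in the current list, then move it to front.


MTF encoding:
'b': index 1 in ['a', 'b', 'e'] -> ['b', 'a', 'e']
'e': index 2 in ['b', 'a', 'e'] -> ['e', 'b', 'a']
'a': index 2 in ['e', 'b', 'a'] -> ['a', 'e', 'b']
'b': index 2 in ['a', 'e', 'b'] -> ['b', 'a', 'e']
'a': index 1 in ['b', 'a', 'e'] -> ['a', 'b', 'e']
'e': index 2 in ['a', 'b', 'e'] -> ['e', 'a', 'b']


Output: [1, 2, 2, 2, 1, 2]


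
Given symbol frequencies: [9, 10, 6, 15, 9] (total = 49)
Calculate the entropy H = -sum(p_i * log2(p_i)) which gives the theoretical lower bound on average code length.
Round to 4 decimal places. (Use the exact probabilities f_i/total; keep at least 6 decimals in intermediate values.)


Per-symbol terms -p_i * log2(p_i) with p_i = f_i/49:
  p = 9/49 = 0.183673: log2(p) = -2.444785, -p*log2(p) = 0.449042
  p = 10/49 = 0.204082: log2(p) = -2.292782, -p*log2(p) = 0.467915
  p = 6/49 = 0.122449: log2(p) = -3.029747, -p*log2(p) = 0.370989
  p = 15/49 = 0.306122: log2(p) = -1.707819, -p*log2(p) = 0.522802
  p = 9/49 = 0.183673: log2(p) = -2.444785, -p*log2(p) = 0.449042
H = 0.449042 + 0.467915 + 0.370989 + 0.522802 + 0.449042 = 2.259790

H = 2.2598 bits/symbol


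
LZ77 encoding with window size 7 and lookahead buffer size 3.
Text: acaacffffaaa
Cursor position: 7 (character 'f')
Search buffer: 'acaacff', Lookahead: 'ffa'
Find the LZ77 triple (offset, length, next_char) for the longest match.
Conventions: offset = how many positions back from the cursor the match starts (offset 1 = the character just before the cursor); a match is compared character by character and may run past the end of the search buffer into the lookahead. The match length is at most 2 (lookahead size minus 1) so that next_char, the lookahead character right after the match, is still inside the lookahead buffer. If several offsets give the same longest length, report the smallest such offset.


Try each offset into the search buffer:
  offset=1 (pos 6, char 'f'): match length 2
  offset=2 (pos 5, char 'f'): match length 2
  offset=3 (pos 4, char 'c'): match length 0
  offset=4 (pos 3, char 'a'): match length 0
  offset=5 (pos 2, char 'a'): match length 0
  offset=6 (pos 1, char 'c'): match length 0
  offset=7 (pos 0, char 'a'): match length 0
Longest match has length 2, found at offsets 1, 2; take the smallest, offset 1.
next_char = character at position 7 + 2 = 9 -> 'a'

Best match: offset=1, length=2 (matching 'ff' starting at position 6)
LZ77 triple: (1, 2, 'a')


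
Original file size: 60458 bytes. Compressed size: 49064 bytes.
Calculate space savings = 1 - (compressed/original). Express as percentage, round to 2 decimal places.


ratio = compressed/original = 49064/60458 = 0.811539
savings = 1 - ratio = 1 - 0.811539 = 0.188461
as a percentage: 0.188461 * 100 = 18.85%

Space savings = 1 - 49064/60458 = 18.85%


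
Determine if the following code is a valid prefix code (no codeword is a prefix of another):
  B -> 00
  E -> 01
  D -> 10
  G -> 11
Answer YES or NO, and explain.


Checking each pair (does one codeword prefix another?):
  B='00' vs E='01': no prefix
  B='00' vs D='10': no prefix
  B='00' vs G='11': no prefix
  E='01' vs B='00': no prefix
  E='01' vs D='10': no prefix
  E='01' vs G='11': no prefix
  D='10' vs B='00': no prefix
  D='10' vs E='01': no prefix
  D='10' vs G='11': no prefix
  G='11' vs B='00': no prefix
  G='11' vs E='01': no prefix
  G='11' vs D='10': no prefix
No violation found over all pairs.

YES -- this is a valid prefix code. No codeword is a prefix of any other codeword.


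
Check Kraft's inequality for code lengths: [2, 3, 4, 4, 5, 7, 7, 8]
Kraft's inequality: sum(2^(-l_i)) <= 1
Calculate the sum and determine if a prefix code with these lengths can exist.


Sum = 2^(-2) + 2^(-3) + 2^(-4) + 2^(-4) + 2^(-5) + 2^(-7) + 2^(-7) + 2^(-8)
    = 0.25 + 0.125 + 0.0625 + 0.0625 + 0.03125 + 0.0078125 + 0.0078125 + 0.00390625
    = 141/256 = 0.55078125
Since 0.55078125 <= 1, Kraft's inequality IS satisfied.
A prefix code with these lengths CAN exist.

Kraft sum = 0.55078125. Satisfied.


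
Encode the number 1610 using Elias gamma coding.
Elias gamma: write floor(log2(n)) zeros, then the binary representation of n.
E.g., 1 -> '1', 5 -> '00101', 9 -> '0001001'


num_bits = floor(log2(1610)) + 1 = 11
leading_zeros = num_bits - 1 = 10
binary(1610) = 11001001010

Elias gamma(1610) = '0000000000' + '11001001010' = 000000000011001001010 (21 bits)


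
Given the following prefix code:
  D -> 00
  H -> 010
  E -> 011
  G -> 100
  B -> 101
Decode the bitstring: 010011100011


Decoding step by step:
Bits 010 -> H
Bits 011 -> E
Bits 100 -> G
Bits 011 -> E


Decoded message: HEGE


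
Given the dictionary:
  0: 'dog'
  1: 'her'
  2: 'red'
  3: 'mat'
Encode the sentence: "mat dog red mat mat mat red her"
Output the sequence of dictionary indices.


Look up each word in the dictionary:
  'mat' -> 3
  'dog' -> 0
  'red' -> 2
  'mat' -> 3
  'mat' -> 3
  'mat' -> 3
  'red' -> 2
  'her' -> 1

Encoded: [3, 0, 2, 3, 3, 3, 2, 1]
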